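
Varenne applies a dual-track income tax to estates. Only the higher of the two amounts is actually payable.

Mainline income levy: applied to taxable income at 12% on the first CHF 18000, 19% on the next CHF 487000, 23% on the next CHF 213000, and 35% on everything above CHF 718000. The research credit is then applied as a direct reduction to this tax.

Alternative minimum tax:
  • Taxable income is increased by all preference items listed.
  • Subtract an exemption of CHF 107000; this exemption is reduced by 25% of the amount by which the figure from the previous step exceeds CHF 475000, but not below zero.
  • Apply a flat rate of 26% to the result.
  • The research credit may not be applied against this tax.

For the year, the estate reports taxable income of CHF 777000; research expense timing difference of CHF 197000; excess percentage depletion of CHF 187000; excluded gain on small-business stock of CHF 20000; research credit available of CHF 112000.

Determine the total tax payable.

CHF 307060

Alternative minimum tax:
  Adjusted income: CHF 777000 + CHF 197000 + CHF 187000 + CHF 20000 = CHF 1181000
  Exemption: 25% × (CHF 1181000 − CHF 475000) = CHF 176500 ≥ CHF 107000, so the exemption is fully phased out
  Base: CHF 1181000 − CHF 0 = CHF 1181000
  CHF 1181000 × 26% = CHF 307060

Mainline income levy:
  CHF 18000 × 12% = CHF 2160
  CHF 487000 × 19% = CHF 92530
  CHF 213000 × 23% = CHF 48990
  CHF 59000 × 35% = CHF 20650
  → CHF 164330
  Less research credit CHF 112000 → CHF 52330

CHF 307060 > CHF 52330, so the alternative minimum tax is the binding amount.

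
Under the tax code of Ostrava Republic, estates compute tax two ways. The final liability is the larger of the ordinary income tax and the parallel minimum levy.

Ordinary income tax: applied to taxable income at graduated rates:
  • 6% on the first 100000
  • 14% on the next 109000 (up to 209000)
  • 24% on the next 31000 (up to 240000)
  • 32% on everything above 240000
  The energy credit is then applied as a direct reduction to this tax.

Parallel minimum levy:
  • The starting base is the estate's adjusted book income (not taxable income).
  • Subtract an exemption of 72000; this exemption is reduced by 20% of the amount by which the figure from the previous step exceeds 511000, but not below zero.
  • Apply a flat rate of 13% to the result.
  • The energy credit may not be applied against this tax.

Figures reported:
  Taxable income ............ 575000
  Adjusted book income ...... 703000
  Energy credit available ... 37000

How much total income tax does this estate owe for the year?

Ordinary income tax:
  100000 × 6% = 6000
  109000 × 14% = 15260
  31000 × 24% = 7440
  335000 × 32% = 107200
  → 135900
  Less energy credit 37000 → 98900

Parallel minimum levy:
  Base (adjusted book income): 703000
  Exemption: 72000 − 20% × (703000 − 511000) = 72000 − 38400 = 33600
  Base: 703000 − 33600 = 669400
  669400 × 13% = 87022

98900 > 87022, so the ordinary income tax governs.

98900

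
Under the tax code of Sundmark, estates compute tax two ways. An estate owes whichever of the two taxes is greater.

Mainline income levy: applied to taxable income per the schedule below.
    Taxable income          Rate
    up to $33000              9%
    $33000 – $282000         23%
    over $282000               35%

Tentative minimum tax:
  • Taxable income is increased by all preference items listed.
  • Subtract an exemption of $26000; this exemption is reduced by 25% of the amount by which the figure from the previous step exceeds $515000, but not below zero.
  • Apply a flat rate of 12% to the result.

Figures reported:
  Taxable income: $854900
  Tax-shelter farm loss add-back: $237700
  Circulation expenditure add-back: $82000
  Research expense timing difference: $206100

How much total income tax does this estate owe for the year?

Tentative minimum tax:
  Adjusted income: $854900 + $237700 + $82000 + $206100 = $1380700
  Exemption: 25% × ($1380700 − $515000) = $216425 ≥ $26000, so the exemption is fully phased out
  Base: $1380700 − $0 = $1380700
  $1380700 × 12% = $165684

Mainline income levy:
  $33000 × 9% = $2970
  $249000 × 23% = $57270
  $572900 × 35% = $200515
  → $260755

$260755 > $165684, so the mainline income levy governs.

$260755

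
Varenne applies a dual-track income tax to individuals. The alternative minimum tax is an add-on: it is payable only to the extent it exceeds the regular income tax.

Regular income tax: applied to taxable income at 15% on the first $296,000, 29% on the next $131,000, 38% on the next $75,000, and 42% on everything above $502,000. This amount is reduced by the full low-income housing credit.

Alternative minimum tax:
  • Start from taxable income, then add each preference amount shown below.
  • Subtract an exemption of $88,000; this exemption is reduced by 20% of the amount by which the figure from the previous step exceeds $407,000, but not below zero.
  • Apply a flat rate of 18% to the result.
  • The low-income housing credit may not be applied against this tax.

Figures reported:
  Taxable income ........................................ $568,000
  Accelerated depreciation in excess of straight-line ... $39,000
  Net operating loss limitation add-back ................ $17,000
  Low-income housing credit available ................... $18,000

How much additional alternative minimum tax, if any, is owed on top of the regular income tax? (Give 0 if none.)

Alternative minimum tax:
  Adjusted income: $568,000 + $39,000 + $17,000 = $624,000
  Exemption: $88,000 − 20% × ($624,000 − $407,000) = $88,000 − $43,400 = $44,600
  Base: $624,000 − $44,600 = $579,400
  $579,400 × 18% = $104,292

Regular income tax:
  $296,000 × 15% = $44,400
  $131,000 × 29% = $37,990
  $75,000 × 38% = $28,500
  $66,000 × 42% = $27,720
  → $138,610
  Less low-income housing credit $18,000 → $120,610

$104,292 ≤ $120,610, so no add-on is due.

$0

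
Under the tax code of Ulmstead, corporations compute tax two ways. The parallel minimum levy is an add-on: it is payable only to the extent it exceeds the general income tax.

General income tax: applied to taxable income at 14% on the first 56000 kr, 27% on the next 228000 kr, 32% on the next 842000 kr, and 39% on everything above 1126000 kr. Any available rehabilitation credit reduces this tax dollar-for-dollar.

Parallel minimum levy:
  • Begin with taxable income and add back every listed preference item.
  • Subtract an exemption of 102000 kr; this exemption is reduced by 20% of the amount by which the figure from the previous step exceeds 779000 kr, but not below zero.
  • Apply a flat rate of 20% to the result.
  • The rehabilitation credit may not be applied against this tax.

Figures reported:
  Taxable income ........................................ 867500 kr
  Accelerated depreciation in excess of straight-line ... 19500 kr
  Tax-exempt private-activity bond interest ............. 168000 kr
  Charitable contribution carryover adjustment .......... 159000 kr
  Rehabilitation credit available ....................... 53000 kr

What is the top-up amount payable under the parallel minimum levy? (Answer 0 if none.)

General income tax:
  56000 kr × 14% = 7840 kr
  228000 kr × 27% = 61560 kr
  583500 kr × 32% = 186720 kr
  → 256120 kr
  Less rehabilitation credit 53000 kr → 203120 kr

Parallel minimum levy:
  Adjusted income: 867500 kr + 19500 kr + 168000 kr + 159000 kr = 1214000 kr
  Exemption: 102000 kr − 20% × (1214000 kr − 779000 kr) = 102000 kr − 87000 kr = 15000 kr
  Base: 1214000 kr − 15000 kr = 1199000 kr
  1199000 kr × 20% = 239800 kr

Excess of parallel minimum levy over general income tax: 239800 kr − 203120 kr = 36680 kr.

36680 kr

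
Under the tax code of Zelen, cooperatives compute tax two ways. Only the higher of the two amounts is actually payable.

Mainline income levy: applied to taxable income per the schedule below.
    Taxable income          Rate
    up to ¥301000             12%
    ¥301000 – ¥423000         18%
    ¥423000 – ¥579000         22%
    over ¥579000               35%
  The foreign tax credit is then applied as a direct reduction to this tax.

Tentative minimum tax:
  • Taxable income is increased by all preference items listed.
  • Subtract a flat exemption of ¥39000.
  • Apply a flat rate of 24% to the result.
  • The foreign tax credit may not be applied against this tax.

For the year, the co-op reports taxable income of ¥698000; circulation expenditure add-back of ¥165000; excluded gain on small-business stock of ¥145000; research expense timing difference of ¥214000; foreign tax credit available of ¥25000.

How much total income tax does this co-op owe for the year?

Tentative minimum tax:
  Adjusted income: ¥698000 + ¥165000 + ¥145000 + ¥214000 = ¥1222000
  Less exemption ¥39000 → base ¥1183000
  ¥1183000 × 24% = ¥283920

Mainline income levy:
  ¥301000 × 12% = ¥36120
  ¥122000 × 18% = ¥21960
  ¥156000 × 22% = ¥34320
  ¥119000 × 35% = ¥41650
  → ¥134050
  Less foreign tax credit ¥25000 → ¥109050

¥283920 > ¥109050, so the tentative minimum tax is the binding amount.

¥283920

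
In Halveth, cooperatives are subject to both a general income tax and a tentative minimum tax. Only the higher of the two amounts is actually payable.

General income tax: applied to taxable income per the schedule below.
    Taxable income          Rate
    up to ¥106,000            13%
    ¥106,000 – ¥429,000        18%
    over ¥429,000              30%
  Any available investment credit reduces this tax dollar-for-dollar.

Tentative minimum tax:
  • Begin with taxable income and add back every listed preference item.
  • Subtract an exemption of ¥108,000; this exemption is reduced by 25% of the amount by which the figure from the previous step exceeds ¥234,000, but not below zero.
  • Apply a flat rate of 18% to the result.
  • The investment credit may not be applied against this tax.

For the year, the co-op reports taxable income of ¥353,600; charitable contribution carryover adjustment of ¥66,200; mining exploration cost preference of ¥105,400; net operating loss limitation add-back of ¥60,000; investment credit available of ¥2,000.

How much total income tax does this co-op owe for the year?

¥101,700

General income tax:
  ¥106,000 × 13% = ¥13,780
  ¥247,600 × 18% = ¥44,568
  → ¥58,348
  Less investment credit ¥2,000 → ¥56,348

Tentative minimum tax:
  Adjusted income: ¥353,600 + ¥66,200 + ¥105,400 + ¥60,000 = ¥585,200
  Exemption: ¥108,000 − 25% × (¥585,200 − ¥234,000) = ¥108,000 − ¥87,800 = ¥20,200
  Base: ¥585,200 − ¥20,200 = ¥565,000
  ¥565,000 × 18% = ¥101,700

¥101,700 > ¥56,348, so the tentative minimum tax is the binding amount.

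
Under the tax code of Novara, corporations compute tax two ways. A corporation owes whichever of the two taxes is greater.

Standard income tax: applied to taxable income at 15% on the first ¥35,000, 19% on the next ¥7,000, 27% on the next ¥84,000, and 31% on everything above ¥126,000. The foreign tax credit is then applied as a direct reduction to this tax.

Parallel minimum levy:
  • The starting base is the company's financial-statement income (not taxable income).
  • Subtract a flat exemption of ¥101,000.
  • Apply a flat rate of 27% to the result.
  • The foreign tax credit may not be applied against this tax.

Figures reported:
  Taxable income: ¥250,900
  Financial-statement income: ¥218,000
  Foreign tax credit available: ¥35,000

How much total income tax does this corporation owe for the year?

¥32,979

Standard income tax:
  ¥35,000 × 15% = ¥5,250
  ¥7,000 × 19% = ¥1,330
  ¥84,000 × 27% = ¥22,680
  ¥124,900 × 31% = ¥38,719
  → ¥67,979
  Less foreign tax credit ¥35,000 → ¥32,979

Parallel minimum levy:
  Base (financial-statement income): ¥218,000
  Less exemption ¥101,000 → base ¥117,000
  ¥117,000 × 27% = ¥31,590

¥32,979 > ¥31,590, so the standard income tax governs.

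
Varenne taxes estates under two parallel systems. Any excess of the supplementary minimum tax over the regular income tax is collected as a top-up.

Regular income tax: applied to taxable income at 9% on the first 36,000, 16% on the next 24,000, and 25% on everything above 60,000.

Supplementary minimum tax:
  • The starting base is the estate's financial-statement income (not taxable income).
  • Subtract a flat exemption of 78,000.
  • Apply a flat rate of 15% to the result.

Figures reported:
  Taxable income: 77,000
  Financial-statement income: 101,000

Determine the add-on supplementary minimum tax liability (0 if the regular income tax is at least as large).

Regular income tax:
  36,000 × 9% = 3,240
  24,000 × 16% = 3,840
  17,000 × 25% = 4,250
  → 11,330

Supplementary minimum tax:
  Base (financial-statement income): 101,000
  Less exemption 78,000 → base 23,000
  23,000 × 15% = 3,450

3,450 ≤ 11,330, so no add-on is due.

0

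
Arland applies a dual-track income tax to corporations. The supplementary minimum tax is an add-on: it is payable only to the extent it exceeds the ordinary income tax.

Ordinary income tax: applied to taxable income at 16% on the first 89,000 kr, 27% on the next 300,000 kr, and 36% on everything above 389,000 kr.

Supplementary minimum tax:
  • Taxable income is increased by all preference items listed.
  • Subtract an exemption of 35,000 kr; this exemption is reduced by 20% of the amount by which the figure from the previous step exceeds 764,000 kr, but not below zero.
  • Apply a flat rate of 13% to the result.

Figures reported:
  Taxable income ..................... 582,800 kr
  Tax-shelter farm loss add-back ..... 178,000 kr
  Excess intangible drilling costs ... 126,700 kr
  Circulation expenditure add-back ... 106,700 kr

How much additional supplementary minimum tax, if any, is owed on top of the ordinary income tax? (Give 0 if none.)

Supplementary minimum tax:
  Adjusted income: 582,800 kr + 178,000 kr + 126,700 kr + 106,700 kr = 994,200 kr
  Exemption: 20% × (994,200 kr − 764,000 kr) = 46,040 kr ≥ 35,000 kr, so the exemption is fully phased out
  Base: 994,200 kr − 0 kr = 994,200 kr
  994,200 kr × 13% = 129,246 kr

Ordinary income tax:
  89,000 kr × 16% = 14,240 kr
  300,000 kr × 27% = 81,000 kr
  193,800 kr × 36% = 69,768 kr
  → 165,008 kr

129,246 kr ≤ 165,008 kr, so no add-on is due.

0 kr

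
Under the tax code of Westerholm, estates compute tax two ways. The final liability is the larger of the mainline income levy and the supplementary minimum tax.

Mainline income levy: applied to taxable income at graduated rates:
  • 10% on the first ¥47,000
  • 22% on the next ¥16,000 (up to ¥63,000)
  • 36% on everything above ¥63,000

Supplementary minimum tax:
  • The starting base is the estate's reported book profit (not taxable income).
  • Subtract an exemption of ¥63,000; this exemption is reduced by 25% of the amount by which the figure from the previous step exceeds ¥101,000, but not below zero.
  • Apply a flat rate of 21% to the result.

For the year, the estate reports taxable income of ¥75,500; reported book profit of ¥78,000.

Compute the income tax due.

¥12,720

Supplementary minimum tax:
  Base (reported book profit): ¥78,000
  Exemption: ¥78,000 ≤ ¥101,000, so full ¥63,000 applies
  Base: ¥78,000 − ¥63,000 = ¥15,000
  ¥15,000 × 21% = ¥3,150

Mainline income levy:
  ¥47,000 × 10% = ¥4,700
  ¥16,000 × 22% = ¥3,520
  ¥12,500 × 36% = ¥4,500
  → ¥12,720

¥12,720 > ¥3,150, so the mainline income levy governs.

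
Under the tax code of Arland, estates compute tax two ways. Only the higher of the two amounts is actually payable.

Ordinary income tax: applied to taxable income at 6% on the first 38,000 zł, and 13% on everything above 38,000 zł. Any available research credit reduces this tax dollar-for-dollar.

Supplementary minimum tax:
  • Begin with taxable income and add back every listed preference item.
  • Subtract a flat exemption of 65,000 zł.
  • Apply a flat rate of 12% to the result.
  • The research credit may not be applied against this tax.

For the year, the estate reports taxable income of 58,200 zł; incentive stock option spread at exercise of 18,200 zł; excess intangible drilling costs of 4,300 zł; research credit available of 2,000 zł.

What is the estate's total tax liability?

2,906 zł

Ordinary income tax:
  38,000 zł × 6% = 2,280 zł
  20,200 zł × 13% = 2,626 zł
  → 4,906 zł
  Less research credit 2,000 zł → 2,906 zł

Supplementary minimum tax:
  Adjusted income: 58,200 zł + 18,200 zł + 4,300 zł = 80,700 zł
  Less exemption 65,000 zł → base 15,700 zł
  15,700 zł × 12% = 1,884 zł

2,906 zł > 1,884 zł, so the ordinary income tax governs.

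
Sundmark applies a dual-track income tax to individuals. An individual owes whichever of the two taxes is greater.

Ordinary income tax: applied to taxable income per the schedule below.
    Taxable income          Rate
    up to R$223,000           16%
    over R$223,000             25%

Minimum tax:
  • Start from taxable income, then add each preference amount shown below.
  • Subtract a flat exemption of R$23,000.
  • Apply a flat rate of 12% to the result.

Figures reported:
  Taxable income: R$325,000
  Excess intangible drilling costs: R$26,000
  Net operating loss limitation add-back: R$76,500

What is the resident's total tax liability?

Ordinary income tax:
  R$223,000 × 16% = R$35,680
  R$102,000 × 25% = R$25,500
  → R$61,180

Minimum tax:
  Adjusted income: R$325,000 + R$26,000 + R$76,500 = R$427,500
  Less exemption R$23,000 → base R$404,500
  R$404,500 × 12% = R$48,540

R$61,180 > R$48,540, so the ordinary income tax governs.

R$61,180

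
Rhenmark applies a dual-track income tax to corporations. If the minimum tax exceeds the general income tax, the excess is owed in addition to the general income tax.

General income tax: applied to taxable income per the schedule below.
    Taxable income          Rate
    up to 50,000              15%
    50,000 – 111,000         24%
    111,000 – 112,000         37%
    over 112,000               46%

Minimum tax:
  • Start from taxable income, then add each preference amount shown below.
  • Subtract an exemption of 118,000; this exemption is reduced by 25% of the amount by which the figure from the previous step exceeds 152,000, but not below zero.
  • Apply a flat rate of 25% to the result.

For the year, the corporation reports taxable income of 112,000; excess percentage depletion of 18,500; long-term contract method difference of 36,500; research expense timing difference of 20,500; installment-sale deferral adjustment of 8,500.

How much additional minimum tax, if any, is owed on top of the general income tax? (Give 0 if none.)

General income tax:
  50,000 × 15% = 7,500
  61,000 × 24% = 14,640
  1,000 × 37% = 370
  → 22,510

Minimum tax:
  Adjusted income: 112,000 + 18,500 + 36,500 + 20,500 + 8,500 = 196,000
  Exemption: 118,000 − 25% × (196,000 − 152,000) = 118,000 − 11,000 = 107,000
  Base: 196,000 − 107,000 = 89,000
  89,000 × 25% = 22,250

22,250 ≤ 22,510, so no add-on is due.

0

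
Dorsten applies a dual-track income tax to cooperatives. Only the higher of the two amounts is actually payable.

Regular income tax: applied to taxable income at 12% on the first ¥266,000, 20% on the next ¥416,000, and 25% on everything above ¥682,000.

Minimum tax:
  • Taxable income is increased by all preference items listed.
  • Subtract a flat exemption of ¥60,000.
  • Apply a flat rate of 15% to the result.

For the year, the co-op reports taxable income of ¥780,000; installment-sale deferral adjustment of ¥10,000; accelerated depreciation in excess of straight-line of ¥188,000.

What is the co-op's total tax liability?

¥139,620

Minimum tax:
  Adjusted income: ¥780,000 + ¥10,000 + ¥188,000 = ¥978,000
  Less exemption ¥60,000 → base ¥918,000
  ¥918,000 × 15% = ¥137,700

Regular income tax:
  ¥266,000 × 12% = ¥31,920
  ¥416,000 × 20% = ¥83,200
  ¥98,000 × 25% = ¥24,500
  → ¥139,620

¥139,620 > ¥137,700, so the regular income tax governs.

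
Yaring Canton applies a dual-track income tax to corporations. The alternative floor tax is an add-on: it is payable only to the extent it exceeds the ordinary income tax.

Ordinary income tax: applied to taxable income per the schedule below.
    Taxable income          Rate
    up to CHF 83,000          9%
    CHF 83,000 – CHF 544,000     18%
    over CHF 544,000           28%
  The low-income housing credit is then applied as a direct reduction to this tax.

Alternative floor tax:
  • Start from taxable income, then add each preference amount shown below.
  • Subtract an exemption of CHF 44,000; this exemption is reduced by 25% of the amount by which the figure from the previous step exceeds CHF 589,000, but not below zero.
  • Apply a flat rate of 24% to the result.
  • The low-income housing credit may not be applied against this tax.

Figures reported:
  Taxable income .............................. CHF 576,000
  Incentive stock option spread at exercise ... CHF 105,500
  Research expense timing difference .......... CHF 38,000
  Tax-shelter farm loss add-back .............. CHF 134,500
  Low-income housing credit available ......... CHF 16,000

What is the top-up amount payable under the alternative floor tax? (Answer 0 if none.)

CHF 121,550

Alternative floor tax:
  Adjusted income: CHF 576,000 + CHF 105,500 + CHF 38,000 + CHF 134,500 = CHF 854,000
  Exemption: 25% × (CHF 854,000 − CHF 589,000) = CHF 66,250 ≥ CHF 44,000, so the exemption is fully phased out
  Base: CHF 854,000 − CHF 0 = CHF 854,000
  CHF 854,000 × 24% = CHF 204,960

Ordinary income tax:
  CHF 83,000 × 9% = CHF 7,470
  CHF 461,000 × 18% = CHF 82,980
  CHF 32,000 × 28% = CHF 8,960
  → CHF 99,410
  Less low-income housing credit CHF 16,000 → CHF 83,410

Excess of alternative floor tax over ordinary income tax: CHF 204,960 − CHF 83,410 = CHF 121,550.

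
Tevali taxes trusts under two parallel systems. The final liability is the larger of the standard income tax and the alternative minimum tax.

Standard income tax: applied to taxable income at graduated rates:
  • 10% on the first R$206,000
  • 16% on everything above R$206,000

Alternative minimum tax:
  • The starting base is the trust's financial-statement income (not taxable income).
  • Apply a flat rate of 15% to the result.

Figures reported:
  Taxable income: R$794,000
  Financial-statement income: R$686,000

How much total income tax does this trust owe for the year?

R$114,680

Standard income tax:
  R$206,000 × 10% = R$20,600
  R$588,000 × 16% = R$94,080
  → R$114,680

Alternative minimum tax:
  Base (financial-statement income): R$686,000
  R$686,000 × 15% = R$102,900

R$114,680 > R$102,900, so the standard income tax governs.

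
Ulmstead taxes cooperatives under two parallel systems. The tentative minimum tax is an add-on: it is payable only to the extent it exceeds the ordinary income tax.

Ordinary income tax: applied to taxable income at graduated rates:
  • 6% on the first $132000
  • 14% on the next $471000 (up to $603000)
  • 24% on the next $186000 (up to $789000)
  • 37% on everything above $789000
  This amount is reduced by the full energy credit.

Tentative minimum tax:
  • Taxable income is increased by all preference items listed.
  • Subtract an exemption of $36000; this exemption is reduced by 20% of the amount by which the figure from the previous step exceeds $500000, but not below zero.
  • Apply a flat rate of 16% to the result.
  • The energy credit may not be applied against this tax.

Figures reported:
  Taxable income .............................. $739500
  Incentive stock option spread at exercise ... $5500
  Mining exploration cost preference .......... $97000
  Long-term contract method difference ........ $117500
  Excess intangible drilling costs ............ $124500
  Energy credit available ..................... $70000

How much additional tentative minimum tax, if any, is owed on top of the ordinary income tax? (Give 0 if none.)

$136820

Tentative minimum tax:
  Adjusted income: $739500 + $5500 + $97000 + $117500 + $124500 = $1084000
  Exemption: 20% × ($1084000 − $500000) = $116800 ≥ $36000, so the exemption is fully phased out
  Base: $1084000 − $0 = $1084000
  $1084000 × 16% = $173440

Ordinary income tax:
  $132000 × 6% = $7920
  $471000 × 14% = $65940
  $136500 × 24% = $32760
  → $106620
  Less energy credit $70000 → $36620

Excess of tentative minimum tax over ordinary income tax: $173440 − $36620 = $136820.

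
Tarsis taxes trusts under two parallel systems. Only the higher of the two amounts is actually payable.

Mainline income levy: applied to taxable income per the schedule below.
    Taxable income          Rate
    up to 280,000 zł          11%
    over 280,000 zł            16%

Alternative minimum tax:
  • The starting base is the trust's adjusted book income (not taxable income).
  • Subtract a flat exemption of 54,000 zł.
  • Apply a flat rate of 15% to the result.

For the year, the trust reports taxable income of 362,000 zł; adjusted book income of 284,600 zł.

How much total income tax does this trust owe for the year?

Mainline income levy:
  280,000 zł × 11% = 30,800 zł
  82,000 zł × 16% = 13,120 zł
  → 43,920 zł

Alternative minimum tax:
  Base (adjusted book income): 284,600 zł
  Less exemption 54,000 zł → base 230,600 zł
  230,600 zł × 15% = 34,590 zł

43,920 zł > 34,590 zł, so the mainline income levy governs.

43,920 zł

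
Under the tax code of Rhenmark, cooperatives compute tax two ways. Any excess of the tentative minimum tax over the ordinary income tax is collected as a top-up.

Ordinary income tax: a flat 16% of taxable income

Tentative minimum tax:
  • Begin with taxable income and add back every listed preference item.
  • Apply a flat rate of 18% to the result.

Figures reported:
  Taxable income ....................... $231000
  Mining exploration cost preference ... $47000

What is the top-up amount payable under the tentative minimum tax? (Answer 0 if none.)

$13080

Ordinary income tax:
  $231000 × 16% = $36960

Tentative minimum tax:
  Adjusted income: $231000 + $47000 = $278000
  $278000 × 18% = $50040

Excess of tentative minimum tax over ordinary income tax: $50040 − $36960 = $13080.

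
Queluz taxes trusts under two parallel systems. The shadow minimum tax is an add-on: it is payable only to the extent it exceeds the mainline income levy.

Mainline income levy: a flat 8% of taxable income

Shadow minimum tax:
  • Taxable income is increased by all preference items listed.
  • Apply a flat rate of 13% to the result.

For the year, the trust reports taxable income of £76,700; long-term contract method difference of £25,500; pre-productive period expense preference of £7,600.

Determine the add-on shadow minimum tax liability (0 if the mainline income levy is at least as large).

Shadow minimum tax:
  Adjusted income: £76,700 + £25,500 + £7,600 = £109,800
  £109,800 × 13% = £14,274

Mainline income levy:
  £76,700 × 8% = £6,136

Excess of shadow minimum tax over mainline income levy: £14,274 − £6,136 = £8,138.

£8,138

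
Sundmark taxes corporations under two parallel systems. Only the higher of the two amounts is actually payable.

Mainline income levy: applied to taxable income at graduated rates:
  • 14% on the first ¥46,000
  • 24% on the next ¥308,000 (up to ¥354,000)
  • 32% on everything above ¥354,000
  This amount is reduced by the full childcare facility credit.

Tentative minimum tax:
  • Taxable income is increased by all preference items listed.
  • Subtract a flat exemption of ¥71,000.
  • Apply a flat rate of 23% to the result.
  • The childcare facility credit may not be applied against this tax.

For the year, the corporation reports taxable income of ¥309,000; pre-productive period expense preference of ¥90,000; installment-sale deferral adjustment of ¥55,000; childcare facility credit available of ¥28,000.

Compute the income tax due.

¥88,090

Tentative minimum tax:
  Adjusted income: ¥309,000 + ¥90,000 + ¥55,000 = ¥454,000
  Less exemption ¥71,000 → base ¥383,000
  ¥383,000 × 23% = ¥88,090

Mainline income levy:
  ¥46,000 × 14% = ¥6,440
  ¥263,000 × 24% = ¥63,120
  → ¥69,560
  Less childcare facility credit ¥28,000 → ¥41,560

¥88,090 > ¥41,560, so the tentative minimum tax is the binding amount.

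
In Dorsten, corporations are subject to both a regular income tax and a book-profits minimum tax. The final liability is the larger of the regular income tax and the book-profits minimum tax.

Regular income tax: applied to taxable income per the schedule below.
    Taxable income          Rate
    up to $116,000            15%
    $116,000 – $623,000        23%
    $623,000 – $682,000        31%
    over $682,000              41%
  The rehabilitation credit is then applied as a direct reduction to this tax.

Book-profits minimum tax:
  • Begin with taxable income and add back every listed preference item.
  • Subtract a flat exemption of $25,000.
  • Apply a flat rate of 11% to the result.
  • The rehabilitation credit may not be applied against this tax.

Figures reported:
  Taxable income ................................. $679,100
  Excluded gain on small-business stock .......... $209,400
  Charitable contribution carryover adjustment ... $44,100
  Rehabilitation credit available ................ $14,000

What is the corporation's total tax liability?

Regular income tax:
  $116,000 × 15% = $17,400
  $507,000 × 23% = $116,610
  $56,100 × 31% = $17,391
  → $151,401
  Less rehabilitation credit $14,000 → $137,401

Book-profits minimum tax:
  Adjusted income: $679,100 + $209,400 + $44,100 = $932,600
  Less exemption $25,000 → base $907,600
  $907,600 × 11% = $99,836

$137,401 > $99,836, so the regular income tax governs.

$137,401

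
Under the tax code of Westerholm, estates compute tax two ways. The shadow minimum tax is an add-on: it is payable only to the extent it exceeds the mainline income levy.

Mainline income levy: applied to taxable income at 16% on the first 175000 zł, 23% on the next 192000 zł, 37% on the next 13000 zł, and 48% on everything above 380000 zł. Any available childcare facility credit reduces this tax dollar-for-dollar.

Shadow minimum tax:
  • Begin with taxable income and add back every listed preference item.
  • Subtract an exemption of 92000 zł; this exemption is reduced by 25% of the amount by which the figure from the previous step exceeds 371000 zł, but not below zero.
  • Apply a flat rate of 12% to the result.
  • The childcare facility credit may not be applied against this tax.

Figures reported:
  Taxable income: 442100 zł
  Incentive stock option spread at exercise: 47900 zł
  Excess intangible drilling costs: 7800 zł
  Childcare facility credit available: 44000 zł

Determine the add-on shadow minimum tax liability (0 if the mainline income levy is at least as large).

Shadow minimum tax:
  Adjusted income: 442100 zł + 47900 zł + 7800 zł = 497800 zł
  Exemption: 92000 zł − 25% × (497800 zł − 371000 zł) = 92000 zł − 31700 zł = 60300 zł
  Base: 497800 zł − 60300 zł = 437500 zł
  437500 zł × 12% = 52500 zł

Mainline income levy:
  175000 zł × 16% = 28000 zł
  192000 zł × 23% = 44160 zł
  13000 zł × 37% = 4810 zł
  62100 zł × 48% = 29808 zł
  → 106778 zł
  Less childcare facility credit 44000 zł → 62778 zł

52500 zł ≤ 62778 zł, so no add-on is due.

0 zł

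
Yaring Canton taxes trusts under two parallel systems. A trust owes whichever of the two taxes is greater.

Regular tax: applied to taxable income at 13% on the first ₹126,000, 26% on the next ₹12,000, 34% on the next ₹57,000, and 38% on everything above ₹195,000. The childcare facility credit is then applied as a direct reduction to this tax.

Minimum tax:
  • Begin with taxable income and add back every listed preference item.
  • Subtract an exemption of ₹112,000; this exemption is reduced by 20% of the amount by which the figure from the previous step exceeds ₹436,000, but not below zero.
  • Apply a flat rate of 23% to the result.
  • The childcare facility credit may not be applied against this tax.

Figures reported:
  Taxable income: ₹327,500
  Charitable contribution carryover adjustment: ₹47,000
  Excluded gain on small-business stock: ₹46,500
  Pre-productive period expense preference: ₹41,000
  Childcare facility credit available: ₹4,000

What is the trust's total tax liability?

₹85,230

Minimum tax:
  Adjusted income: ₹327,500 + ₹47,000 + ₹46,500 + ₹41,000 = ₹462,000
  Exemption: ₹112,000 − 20% × (₹462,000 − ₹436,000) = ₹112,000 − ₹5,200 = ₹106,800
  Base: ₹462,000 − ₹106,800 = ₹355,200
  ₹355,200 × 23% = ₹81,696

Regular tax:
  ₹126,000 × 13% = ₹16,380
  ₹12,000 × 26% = ₹3,120
  ₹57,000 × 34% = ₹19,380
  ₹132,500 × 38% = ₹50,350
  → ₹89,230
  Less childcare facility credit ₹4,000 → ₹85,230

₹85,230 > ₹81,696, so the regular tax governs.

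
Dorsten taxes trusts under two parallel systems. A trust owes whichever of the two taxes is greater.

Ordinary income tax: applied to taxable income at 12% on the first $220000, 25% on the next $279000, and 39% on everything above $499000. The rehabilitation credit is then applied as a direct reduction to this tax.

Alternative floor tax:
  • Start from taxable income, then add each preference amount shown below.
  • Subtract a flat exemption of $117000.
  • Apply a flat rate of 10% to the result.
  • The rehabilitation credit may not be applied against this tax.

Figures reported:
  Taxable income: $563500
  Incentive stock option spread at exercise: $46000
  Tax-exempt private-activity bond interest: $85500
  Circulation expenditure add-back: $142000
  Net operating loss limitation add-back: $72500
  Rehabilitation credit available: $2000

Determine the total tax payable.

Alternative floor tax:
  Adjusted income: $563500 + $46000 + $85500 + $142000 + $72500 = $909500
  Less exemption $117000 → base $792500
  $792500 × 10% = $79250

Ordinary income tax:
  $220000 × 12% = $26400
  $279000 × 25% = $69750
  $64500 × 39% = $25155
  → $121305
  Less rehabilitation credit $2000 → $119305

$119305 > $79250, so the ordinary income tax governs.

$119305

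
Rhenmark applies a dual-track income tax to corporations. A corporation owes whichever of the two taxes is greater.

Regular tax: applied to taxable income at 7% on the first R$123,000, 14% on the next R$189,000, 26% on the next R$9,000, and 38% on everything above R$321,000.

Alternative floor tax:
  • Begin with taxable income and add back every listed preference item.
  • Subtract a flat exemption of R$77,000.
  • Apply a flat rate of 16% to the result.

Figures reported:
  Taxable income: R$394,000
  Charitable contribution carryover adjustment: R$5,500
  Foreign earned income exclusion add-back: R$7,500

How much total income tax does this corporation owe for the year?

Regular tax:
  R$123,000 × 7% = R$8,610
  R$189,000 × 14% = R$26,460
  R$9,000 × 26% = R$2,340
  R$73,000 × 38% = R$27,740
  → R$65,150

Alternative floor tax:
  Adjusted income: R$394,000 + R$5,500 + R$7,500 = R$407,000
  Less exemption R$77,000 → base R$330,000
  R$330,000 × 16% = R$52,800

R$65,150 > R$52,800, so the regular tax governs.

R$65,150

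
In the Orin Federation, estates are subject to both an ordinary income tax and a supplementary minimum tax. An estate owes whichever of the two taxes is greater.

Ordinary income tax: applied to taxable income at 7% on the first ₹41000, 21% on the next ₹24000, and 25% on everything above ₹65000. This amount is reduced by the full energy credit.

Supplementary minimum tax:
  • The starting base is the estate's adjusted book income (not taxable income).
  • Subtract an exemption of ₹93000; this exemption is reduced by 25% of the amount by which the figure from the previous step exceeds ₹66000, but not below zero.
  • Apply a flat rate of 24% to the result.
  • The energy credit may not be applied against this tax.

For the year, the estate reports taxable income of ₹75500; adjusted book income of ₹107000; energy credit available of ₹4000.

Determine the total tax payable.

Ordinary income tax:
  ₹41000 × 7% = ₹2870
  ₹24000 × 21% = ₹5040
  ₹10500 × 25% = ₹2625
  → ₹10535
  Less energy credit ₹4000 → ₹6535

Supplementary minimum tax:
  Base (adjusted book income): ₹107000
  Exemption: ₹93000 − 25% × (₹107000 − ₹66000) = ₹93000 − ₹10250 = ₹82750
  Base: ₹107000 − ₹82750 = ₹24250
  ₹24250 × 24% = ₹5820

₹6535 > ₹5820, so the ordinary income tax governs.

₹6535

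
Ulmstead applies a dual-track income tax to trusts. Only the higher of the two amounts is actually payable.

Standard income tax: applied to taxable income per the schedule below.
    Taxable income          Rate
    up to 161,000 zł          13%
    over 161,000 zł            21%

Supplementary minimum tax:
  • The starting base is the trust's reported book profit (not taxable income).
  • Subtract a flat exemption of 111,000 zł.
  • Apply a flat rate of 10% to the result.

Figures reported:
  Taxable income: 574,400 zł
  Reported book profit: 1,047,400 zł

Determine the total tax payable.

Standard income tax:
  161,000 zł × 13% = 20,930 zł
  413,400 zł × 21% = 86,814 zł
  → 107,744 zł

Supplementary minimum tax:
  Base (reported book profit): 1,047,400 zł
  Less exemption 111,000 zł → base 936,400 zł
  936,400 zł × 10% = 93,640 zł

107,744 zł > 93,640 zł, so the standard income tax governs.

107,744 zł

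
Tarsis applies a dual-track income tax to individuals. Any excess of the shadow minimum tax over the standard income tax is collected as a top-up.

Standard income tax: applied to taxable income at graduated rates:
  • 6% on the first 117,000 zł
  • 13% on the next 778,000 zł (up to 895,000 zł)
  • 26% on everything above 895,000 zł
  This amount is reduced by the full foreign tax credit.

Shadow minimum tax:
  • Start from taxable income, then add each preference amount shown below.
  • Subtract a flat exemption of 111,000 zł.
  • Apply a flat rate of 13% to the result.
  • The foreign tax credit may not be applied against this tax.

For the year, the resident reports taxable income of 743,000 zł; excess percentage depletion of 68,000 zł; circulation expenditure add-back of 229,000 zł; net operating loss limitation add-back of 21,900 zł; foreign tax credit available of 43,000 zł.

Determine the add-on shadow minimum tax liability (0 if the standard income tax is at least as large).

78,217 zł

Shadow minimum tax:
  Adjusted income: 743,000 zł + 68,000 zł + 229,000 zł + 21,900 zł = 1,061,900 zł
  Less exemption 111,000 zł → base 950,900 zł
  950,900 zł × 13% = 123,617 zł

Standard income tax:
  117,000 zł × 6% = 7,020 zł
  626,000 zł × 13% = 81,380 zł
  → 88,400 zł
  Less foreign tax credit 43,000 zł → 45,400 zł

Excess of shadow minimum tax over standard income tax: 123,617 zł − 45,400 zł = 78,217 zł.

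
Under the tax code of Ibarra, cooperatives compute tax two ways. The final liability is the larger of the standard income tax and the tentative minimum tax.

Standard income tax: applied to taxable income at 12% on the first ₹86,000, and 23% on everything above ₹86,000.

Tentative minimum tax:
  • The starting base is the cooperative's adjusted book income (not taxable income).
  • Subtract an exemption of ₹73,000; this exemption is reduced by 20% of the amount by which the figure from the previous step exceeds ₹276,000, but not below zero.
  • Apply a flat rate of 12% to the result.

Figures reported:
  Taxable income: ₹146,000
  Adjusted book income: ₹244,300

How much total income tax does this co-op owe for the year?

₹24,120

Standard income tax:
  ₹86,000 × 12% = ₹10,320
  ₹60,000 × 23% = ₹13,800
  → ₹24,120

Tentative minimum tax:
  Base (adjusted book income): ₹244,300
  Exemption: ₹244,300 ≤ ₹276,000, so full ₹73,000 applies
  Base: ₹244,300 − ₹73,000 = ₹171,300
  ₹171,300 × 12% = ₹20,556

₹24,120 > ₹20,556, so the standard income tax governs.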